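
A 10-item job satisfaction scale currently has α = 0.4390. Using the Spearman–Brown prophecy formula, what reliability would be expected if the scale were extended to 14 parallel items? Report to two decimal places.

Length factor m = 14/10 = 1.4000
α' = m·α / (1 + (m−1)·α)
   = 14/10 × 0.4390 / (1 + (14/10 − 1) × 0.4390)
   = 0.6146 / 1.1756 = 0.52

predicted reliability = 0.52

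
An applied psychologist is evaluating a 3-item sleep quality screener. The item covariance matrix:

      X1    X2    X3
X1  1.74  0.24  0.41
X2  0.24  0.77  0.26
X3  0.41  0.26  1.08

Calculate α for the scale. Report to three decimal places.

α = 0.505

sum of item variances = 1.74 + 0.77 + 1.08 = 3.59
Sum of the distinct covariances = 0.91
σ²_total = 3.59 + 2 × 0.91 = 5.41
α = (k/(k−1))·(1 − sum of item variances/σ²_total) = (3/2)·(1 − 3.59/5.41) = 0.505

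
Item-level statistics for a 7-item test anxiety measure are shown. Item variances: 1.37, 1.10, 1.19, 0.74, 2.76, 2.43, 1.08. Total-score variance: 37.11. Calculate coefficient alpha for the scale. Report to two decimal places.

Σσ²ᵢ = 1.37 + 1.10 + 1.19 + 0.74 + 2.76 + 2.43 + 1.08 = 10.67
α = (k/(k−1))·(1 − Σσ²ᵢ/total variance) = (7/6)·(1 − 10.67/37.11) = 0.83

α = 0.83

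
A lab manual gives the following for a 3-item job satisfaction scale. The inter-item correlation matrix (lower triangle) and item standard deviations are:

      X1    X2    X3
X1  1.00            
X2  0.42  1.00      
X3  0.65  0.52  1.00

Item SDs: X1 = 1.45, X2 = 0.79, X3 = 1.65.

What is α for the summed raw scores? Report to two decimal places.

Σσ²ᵢ = 1.45² + 0.79² + 1.65² = 5.4491
Covariances σ_ij = r_ij · s_i · s_j:
  σ(X1,X2) = 0.42 × 1.45 × 0.79 = 0.4811
  σ(X1,X3) = 0.65 × 1.45 × 1.65 = 1.5551
  σ(X2,X3) = 0.52 × 0.79 × 1.65 = 0.6778
σ²_T = Σσ²ᵢ + 2·Σσ_ij = 5.4491 + 2 × 2.7140 = 10.8771
α = (3/2)·(1 − 5.4491/10.8771) = 0.75

α = 0.75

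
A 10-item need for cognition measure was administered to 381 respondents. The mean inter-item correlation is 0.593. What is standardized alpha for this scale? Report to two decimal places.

standardized alpha = 0.94

Standardized α = k·r̄ / (1 + (k−1)·r̄) = 10 × 0.593 / (1 + 9 × 0.593)
  = 5.9300 / 6.3370 = 0.94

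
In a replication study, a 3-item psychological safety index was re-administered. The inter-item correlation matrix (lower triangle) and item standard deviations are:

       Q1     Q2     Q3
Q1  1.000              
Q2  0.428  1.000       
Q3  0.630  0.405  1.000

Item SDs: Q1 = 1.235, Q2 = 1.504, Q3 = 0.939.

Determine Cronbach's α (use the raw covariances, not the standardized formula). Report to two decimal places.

Σσ²ᵢ = 1.235² + 1.504² + 0.939² = 4.6690
Covariances σ_ij = r_ij · s_i · s_j:
  σ(Q1,Q2) = 0.428 × 1.235 × 1.504 = 0.7950
  σ(Q1,Q3) = 0.630 × 1.235 × 0.939 = 0.7306
  σ(Q2,Q3) = 0.405 × 1.504 × 0.939 = 0.5720
σ²_T = Σσ²ᵢ + 2·Σσ_ij = 4.6690 + 2 × 2.0976 = 8.8642
α = (3/2)·(1 − 4.6690/8.8642) = 0.71

Cronbach's α = 0.71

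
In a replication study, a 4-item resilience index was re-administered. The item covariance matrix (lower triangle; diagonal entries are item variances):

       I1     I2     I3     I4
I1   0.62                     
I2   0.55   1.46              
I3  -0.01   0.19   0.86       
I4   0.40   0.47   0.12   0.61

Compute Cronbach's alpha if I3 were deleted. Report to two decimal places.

Cronbach's alpha = 0.77

Remaining items: I1, I2, I4 (k = 3).
ΣVar(i) = 0.62 + 1.46 + 0.61 = 2.69
σ²_T = 2.69 + 2 × 1.42 = 5.53
α (item deleted) = (3/2)·(1 − 2.69/5.53) = 0.77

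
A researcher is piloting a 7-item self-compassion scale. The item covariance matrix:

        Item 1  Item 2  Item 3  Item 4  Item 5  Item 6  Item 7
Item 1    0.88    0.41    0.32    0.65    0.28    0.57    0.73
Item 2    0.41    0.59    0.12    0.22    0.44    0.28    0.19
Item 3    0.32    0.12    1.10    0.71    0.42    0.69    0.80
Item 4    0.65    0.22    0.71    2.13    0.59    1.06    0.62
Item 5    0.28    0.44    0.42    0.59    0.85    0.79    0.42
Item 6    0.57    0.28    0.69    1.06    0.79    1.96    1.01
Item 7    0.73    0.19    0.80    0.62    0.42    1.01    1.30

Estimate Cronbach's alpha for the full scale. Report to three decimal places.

Cronbach's alpha = 0.840

Σσ²ᵢ = 0.88 + 0.59 + 1.10 + 2.13 + 0.85 + 1.96 + 1.30 = 8.81
Sum of the distinct covariances = 11.32
σ²_total = 8.81 + 2 × 11.32 = 31.45
α = (k/(k−1))·(1 − Σσ²ᵢ/σ²_total) = (7/6)·(1 − 8.81/31.45) = 0.840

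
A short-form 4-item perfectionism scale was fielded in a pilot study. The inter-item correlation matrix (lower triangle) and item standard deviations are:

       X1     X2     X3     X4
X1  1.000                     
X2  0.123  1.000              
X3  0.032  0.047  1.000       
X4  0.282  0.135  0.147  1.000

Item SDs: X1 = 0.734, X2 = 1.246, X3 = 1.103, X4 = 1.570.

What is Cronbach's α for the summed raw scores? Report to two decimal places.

Σσ²ᵢ = 0.734² + 1.246² + 1.103² + 1.570² = 5.7728
Covariances σ_ij = r_ij · s_i · s_j:
  σ(X1,X2) = 0.123 × 0.734 × 1.246 = 0.1125
  σ(X1,X3) = 0.032 × 0.734 × 1.103 = 0.0259
  σ(X1,X4) = 0.282 × 0.734 × 1.570 = 0.3250
  σ(X2,X3) = 0.047 × 1.246 × 1.103 = 0.0646
  σ(X2,X4) = 0.135 × 1.246 × 1.570 = 0.2641
  σ(X3,X4) = 0.147 × 1.103 × 1.570 = 0.2546
σ²_T = Σσ²ᵢ + 2·Σσ_ij = 5.7728 + 2 × 1.0467 = 7.8662
α = (4/3)·(1 − 5.7728/7.8662) = 0.35

Cronbach's α = 0.35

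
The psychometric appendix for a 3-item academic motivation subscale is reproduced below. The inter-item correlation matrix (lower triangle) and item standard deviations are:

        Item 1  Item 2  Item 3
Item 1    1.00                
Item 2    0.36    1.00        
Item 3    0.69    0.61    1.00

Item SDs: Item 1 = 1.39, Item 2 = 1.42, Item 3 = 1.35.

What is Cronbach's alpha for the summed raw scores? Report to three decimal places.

Cronbach's alpha = 0.786

Σσ²ᵢ = 1.39² + 1.42² + 1.35² = 5.7710
Covariances σ_ij = r_ij · s_i · s_j:
  σ(Item 1,Item 2) = 0.36 × 1.39 × 1.42 = 0.7106
  σ(Item 1,Item 3) = 0.69 × 1.39 × 1.35 = 1.2948
  σ(Item 2,Item 3) = 0.61 × 1.42 × 1.35 = 1.1694
σ²_T = Σσ²ᵢ + 2·Σσ_ij = 5.7710 + 2 × 3.1748 = 12.1206
α = (3/2)·(1 − 5.7710/12.1206) = 0.786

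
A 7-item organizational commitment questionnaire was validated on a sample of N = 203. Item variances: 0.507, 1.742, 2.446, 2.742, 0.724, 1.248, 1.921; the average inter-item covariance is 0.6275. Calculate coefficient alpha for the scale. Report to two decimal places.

ΣVar(i) = 0.507 + 1.742 + 2.446 + 2.742 + 0.724 + 1.248 + 1.921 = 11.330
Sum of the 21 distinct covariances = 21 × 0.6275 = 13.1775
total variance = ΣVar(i) + 2·Σcov = 11.330 + 2 × 13.1775 = 37.6850
α = (7/6)·(1 − 11.330/37.6850) = 0.82

coefficient alpha = 0.82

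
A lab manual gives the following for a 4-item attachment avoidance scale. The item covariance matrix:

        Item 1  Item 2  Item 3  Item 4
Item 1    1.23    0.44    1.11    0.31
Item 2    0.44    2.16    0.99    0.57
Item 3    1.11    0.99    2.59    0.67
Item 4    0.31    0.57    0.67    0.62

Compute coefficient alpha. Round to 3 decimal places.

coefficient alpha = 0.738

sum of item variances = 1.23 + 2.16 + 2.59 + 0.62 = 6.60
Sum of off-diagonal covariances = 4.09
σ²_T = 6.60 + 2 × 4.09 = 14.78
α = (k/(k−1))·(1 − sum of item variances/σ²_T) = (4/3)·(1 − 6.60/14.78) = 0.738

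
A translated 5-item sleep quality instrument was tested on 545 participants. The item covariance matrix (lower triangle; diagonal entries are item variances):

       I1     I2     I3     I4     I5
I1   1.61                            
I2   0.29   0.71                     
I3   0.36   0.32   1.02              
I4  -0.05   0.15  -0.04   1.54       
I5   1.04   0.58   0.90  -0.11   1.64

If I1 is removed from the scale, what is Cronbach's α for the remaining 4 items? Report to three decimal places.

α = 0.564

Remaining items: I2, I3, I4, I5 (k = 4).
ΣVar(i) = 0.71 + 1.02 + 1.54 + 1.64 = 4.91
Var(T) = 4.91 + 2 × 1.80 = 8.51
α (item deleted) = (4/3)·(1 − 4.91/8.51) = 0.564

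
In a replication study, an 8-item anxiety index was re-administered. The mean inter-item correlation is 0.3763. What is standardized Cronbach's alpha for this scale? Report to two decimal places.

standardized Cronbach's alpha = 0.83

Standardized α = k·r̄ / (1 + (k−1)·r̄) = 8 × 0.3763 / (1 + 7 × 0.3763)
  = 3.0104 / 3.6341 = 0.83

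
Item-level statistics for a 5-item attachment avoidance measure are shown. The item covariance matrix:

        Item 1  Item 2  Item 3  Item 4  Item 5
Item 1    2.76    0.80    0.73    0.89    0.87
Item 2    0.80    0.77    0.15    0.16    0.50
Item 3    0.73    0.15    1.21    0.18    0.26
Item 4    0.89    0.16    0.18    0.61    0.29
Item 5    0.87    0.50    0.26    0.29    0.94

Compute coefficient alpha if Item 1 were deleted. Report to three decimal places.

α = 0.621

Remaining items: Item 2, Item 3, Item 4, Item 5 (k = 4).
Σσ²ᵢ = 0.77 + 1.21 + 0.61 + 0.94 = 3.53
total variance = 3.53 + 2 × 1.54 = 6.61
α (item deleted) = (4/3)·(1 − 3.53/6.61) = 0.621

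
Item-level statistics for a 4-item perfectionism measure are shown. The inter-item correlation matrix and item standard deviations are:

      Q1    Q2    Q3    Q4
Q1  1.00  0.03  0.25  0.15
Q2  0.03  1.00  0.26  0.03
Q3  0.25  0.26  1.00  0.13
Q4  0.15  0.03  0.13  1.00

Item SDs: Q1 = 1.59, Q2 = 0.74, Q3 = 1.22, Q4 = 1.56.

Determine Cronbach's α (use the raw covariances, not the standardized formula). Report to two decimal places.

Σσ²ᵢ = 1.59² + 0.74² + 1.22² + 1.56² = 6.9977
Covariances σ_ij = r_ij · s_i · s_j:
  σ(Q1,Q2) = 0.03 × 1.59 × 0.74 = 0.0353
  σ(Q1,Q3) = 0.25 × 1.59 × 1.22 = 0.4849
  σ(Q1,Q4) = 0.15 × 1.59 × 1.56 = 0.3721
  σ(Q2,Q3) = 0.26 × 0.74 × 1.22 = 0.2347
  σ(Q2,Q4) = 0.03 × 0.74 × 1.56 = 0.0346
  σ(Q3,Q4) = 0.13 × 1.22 × 1.56 = 0.2474
σ²_T = Σσ²ᵢ + 2·Σσ_ij = 6.9977 + 2 × 1.4090 = 9.8157
α = (4/3)·(1 − 6.9977/9.8157) = 0.38

α = 0.38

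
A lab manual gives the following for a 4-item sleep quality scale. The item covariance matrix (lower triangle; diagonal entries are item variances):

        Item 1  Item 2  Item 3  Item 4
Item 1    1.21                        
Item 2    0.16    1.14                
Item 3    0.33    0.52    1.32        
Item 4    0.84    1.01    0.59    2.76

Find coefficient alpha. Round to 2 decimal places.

ΣVar(i) = 1.21 + 1.14 + 1.32 + 2.76 = 6.43
Σ_{i<j} σ_ij = 3.45
total variance = 6.43 + 2 × 3.45 = 13.33
α = (k/(k−1))·(1 − ΣVar(i)/total variance) = (4/3)·(1 − 6.43/13.33) = 0.69

α = 0.69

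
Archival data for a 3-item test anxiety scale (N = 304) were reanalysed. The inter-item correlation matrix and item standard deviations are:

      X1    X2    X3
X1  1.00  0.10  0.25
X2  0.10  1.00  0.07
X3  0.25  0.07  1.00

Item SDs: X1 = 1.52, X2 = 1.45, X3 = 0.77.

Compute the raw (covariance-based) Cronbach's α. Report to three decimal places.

α = 0.287

Σσ²ᵢ = 1.52² + 1.45² + 0.77² = 5.0058
Covariances σ_ij = r_ij · s_i · s_j:
  σ(X1,X2) = 0.10 × 1.52 × 1.45 = 0.2204
  σ(X1,X3) = 0.25 × 1.52 × 0.77 = 0.2926
  σ(X2,X3) = 0.07 × 1.45 × 0.77 = 0.0782
σ²_T = Σσ²ᵢ + 2·Σσ_ij = 5.0058 + 2 × 0.5912 = 6.1882
α = (3/2)·(1 − 5.0058/6.1882) = 0.287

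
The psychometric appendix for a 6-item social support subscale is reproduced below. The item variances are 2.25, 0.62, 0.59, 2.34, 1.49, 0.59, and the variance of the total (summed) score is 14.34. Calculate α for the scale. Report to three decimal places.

Σσ²ᵢ = 2.25 + 0.62 + 0.59 + 2.34 + 1.49 + 0.59 = 7.88
α = (k/(k−1))·(1 − Σσ²ᵢ/total variance) = (6/5)·(1 − 7.88/14.34) = 0.541

α = 0.541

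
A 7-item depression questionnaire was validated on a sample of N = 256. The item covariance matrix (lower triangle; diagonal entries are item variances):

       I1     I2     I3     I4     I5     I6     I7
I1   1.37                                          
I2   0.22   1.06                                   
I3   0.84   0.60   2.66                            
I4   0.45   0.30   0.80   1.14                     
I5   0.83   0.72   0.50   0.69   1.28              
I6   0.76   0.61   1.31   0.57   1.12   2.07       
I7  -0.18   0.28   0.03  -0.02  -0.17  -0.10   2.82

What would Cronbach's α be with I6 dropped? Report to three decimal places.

Remaining items: I1, I2, I3, I4, I5, I7 (k = 6).
Σσ²ᵢ = 1.37 + 1.06 + 2.66 + 1.14 + 1.28 + 2.82 = 10.33
Var(T) = 10.33 + 2 × 5.89 = 22.11
α (item deleted) = (6/5)·(1 − 10.33/22.11) = 0.639

α = 0.639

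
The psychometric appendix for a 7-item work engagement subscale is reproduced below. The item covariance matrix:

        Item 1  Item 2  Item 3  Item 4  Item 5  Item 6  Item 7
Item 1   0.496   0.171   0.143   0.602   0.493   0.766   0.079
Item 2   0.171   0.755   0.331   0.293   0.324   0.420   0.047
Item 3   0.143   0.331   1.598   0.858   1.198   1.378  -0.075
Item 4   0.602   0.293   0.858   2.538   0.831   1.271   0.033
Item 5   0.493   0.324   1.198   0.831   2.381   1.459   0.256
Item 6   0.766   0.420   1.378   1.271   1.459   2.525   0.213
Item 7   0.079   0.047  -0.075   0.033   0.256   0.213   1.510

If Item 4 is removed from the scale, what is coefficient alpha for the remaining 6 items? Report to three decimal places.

coefficient alpha = 0.730

Remaining items: Item 1, Item 2, Item 3, Item 5, Item 6, Item 7 (k = 6).
ΣVar(i) = 0.496 + 0.755 + 1.598 + 2.381 + 2.525 + 1.510 = 9.265
Var(T) = 9.265 + 2 × 7.203 = 23.671
α (item deleted) = (6/5)·(1 − 9.265/23.671) = 0.730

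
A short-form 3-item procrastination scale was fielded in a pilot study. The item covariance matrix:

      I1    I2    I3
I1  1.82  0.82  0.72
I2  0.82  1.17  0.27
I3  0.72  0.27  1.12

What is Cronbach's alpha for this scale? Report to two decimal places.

α = 0.70

sum of item variances = 1.82 + 1.17 + 1.12 = 4.11
Sum of the distinct covariances = 1.81
total variance = 4.11 + 2 × 1.81 = 7.73
α = (k/(k−1))·(1 − sum of item variances/total variance) = (3/2)·(1 − 4.11/7.73) = 0.70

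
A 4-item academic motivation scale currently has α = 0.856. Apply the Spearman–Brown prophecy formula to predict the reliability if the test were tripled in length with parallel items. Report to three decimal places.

predicted reliability = 0.947

Length factor m = 3
α' = m·α / (1 + (m−1)·α)
   = 3 × 0.856 / (1 + (3 − 1) × 0.856)
   = 2.5680 / 2.7120 = 0.947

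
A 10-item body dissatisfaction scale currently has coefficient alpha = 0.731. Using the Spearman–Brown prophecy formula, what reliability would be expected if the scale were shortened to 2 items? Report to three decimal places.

Length factor m = 2/10 = 0.2000
α' = m·α / (1 − (1−m)·α)
   = 2/10 × 0.731 / (1 − (1 − 2/10) × 0.731)
   = 0.1462 / 0.4152 = 0.352

predicted reliability = 0.352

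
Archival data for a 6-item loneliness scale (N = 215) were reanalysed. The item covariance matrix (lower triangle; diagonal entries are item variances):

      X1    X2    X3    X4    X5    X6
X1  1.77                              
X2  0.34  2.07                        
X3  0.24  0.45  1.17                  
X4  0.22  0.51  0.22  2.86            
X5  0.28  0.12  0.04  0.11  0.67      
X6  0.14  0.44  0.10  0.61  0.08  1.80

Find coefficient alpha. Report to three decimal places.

Σσᵢ² = 1.77 + 2.07 + 1.17 + 2.86 + 0.67 + 1.80 = 10.34
Sum of off-diagonal covariances = 3.90
σ²_T = 10.34 + 2 × 3.90 = 18.14
α = (k/(k−1))·(1 − Σσᵢ²/σ²_T) = (6/5)·(1 − 10.34/18.14) = 0.516

α = 0.516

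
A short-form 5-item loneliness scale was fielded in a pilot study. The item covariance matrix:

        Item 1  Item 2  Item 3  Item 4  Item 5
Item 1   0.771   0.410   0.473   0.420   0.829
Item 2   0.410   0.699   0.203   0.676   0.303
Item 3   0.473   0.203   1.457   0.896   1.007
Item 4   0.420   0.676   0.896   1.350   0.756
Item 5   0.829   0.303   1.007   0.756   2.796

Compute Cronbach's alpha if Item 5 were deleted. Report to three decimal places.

α = 0.787

Remaining items: Item 1, Item 2, Item 3, Item 4 (k = 4).
ΣVar(i) = 0.771 + 0.699 + 1.457 + 1.350 = 4.277
Var(T) = 4.277 + 2 × 3.078 = 10.433
α (item deleted) = (4/3)·(1 − 4.277/10.433) = 0.787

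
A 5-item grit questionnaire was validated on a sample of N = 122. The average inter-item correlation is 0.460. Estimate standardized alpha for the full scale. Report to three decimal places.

Standardized α = k·r̄ / (1 + (k−1)·r̄) = 5 × 0.460 / (1 + 4 × 0.460)
  = 2.3000 / 2.8400 = 0.810

standardized alpha = 0.810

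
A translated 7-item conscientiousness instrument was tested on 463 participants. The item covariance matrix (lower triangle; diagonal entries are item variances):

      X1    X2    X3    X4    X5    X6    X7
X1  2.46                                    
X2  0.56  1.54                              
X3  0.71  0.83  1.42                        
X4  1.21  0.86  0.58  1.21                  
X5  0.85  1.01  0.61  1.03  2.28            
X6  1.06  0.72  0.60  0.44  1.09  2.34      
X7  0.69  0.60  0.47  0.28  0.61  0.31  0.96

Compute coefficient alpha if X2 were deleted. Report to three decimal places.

α = 0.797

Remaining items: X1, X3, X4, X5, X6, X7 (k = 6).
Σσᵢ² = 2.46 + 1.42 + 1.21 + 2.28 + 2.34 + 0.96 = 10.67
Var(T) = 10.67 + 2 × 10.54 = 31.75
α (item deleted) = (6/5)·(1 − 10.67/31.75) = 0.797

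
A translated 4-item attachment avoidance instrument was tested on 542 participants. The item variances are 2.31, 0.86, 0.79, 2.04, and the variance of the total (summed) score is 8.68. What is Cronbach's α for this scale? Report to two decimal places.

α = 0.41

ΣVar(i) = 2.31 + 0.86 + 0.79 + 2.04 = 6.00
α = (k/(k−1))·(1 − ΣVar(i)/σ²_total) = (4/3)·(1 − 6.00/8.68) = 0.41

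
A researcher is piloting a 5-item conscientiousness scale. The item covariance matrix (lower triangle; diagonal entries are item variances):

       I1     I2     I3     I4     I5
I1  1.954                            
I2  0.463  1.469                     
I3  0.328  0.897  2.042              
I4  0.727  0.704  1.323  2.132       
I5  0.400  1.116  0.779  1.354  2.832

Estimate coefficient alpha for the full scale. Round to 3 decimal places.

α = 0.760

Σσᵢ² = 1.954 + 1.469 + 2.042 + 2.132 + 2.832 = 10.429
Σ_{i<j} σ_ij = 8.091
Var(T) = 10.429 + 2 × 8.091 = 26.611
α = (k/(k−1))·(1 − Σσᵢ²/Var(T)) = (5/4)·(1 − 10.429/26.611) = 0.760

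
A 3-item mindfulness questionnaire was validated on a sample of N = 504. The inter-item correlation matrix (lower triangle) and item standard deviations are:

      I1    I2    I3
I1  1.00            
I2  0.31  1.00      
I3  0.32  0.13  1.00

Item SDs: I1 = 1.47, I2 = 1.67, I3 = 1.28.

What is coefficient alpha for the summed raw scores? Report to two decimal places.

Σσ²ᵢ = 1.47² + 1.67² + 1.28² = 6.5882
Covariances σ_ij = r_ij · s_i · s_j:
  σ(I1,I2) = 0.31 × 1.47 × 1.67 = 0.7610
  σ(I1,I3) = 0.32 × 1.47 × 1.28 = 0.6021
  σ(I2,I3) = 0.13 × 1.67 × 1.28 = 0.2779
σ²_T = Σσ²ᵢ + 2·Σσ_ij = 6.5882 + 2 × 1.6410 = 9.8702
α = (3/2)·(1 − 6.5882/9.8702) = 0.50

α = 0.50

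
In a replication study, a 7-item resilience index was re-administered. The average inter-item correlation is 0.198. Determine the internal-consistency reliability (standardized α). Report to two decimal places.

standardized α = 0.63

Standardized α = k·r̄ / (1 + (k−1)·r̄) = 7 × 0.198 / (1 + 6 × 0.198)
  = 1.3860 / 2.1880 = 0.63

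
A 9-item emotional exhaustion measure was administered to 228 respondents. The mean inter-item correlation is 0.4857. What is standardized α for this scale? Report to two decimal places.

standardized α = 0.89

Standardized α = k·r̄ / (1 + (k−1)·r̄) = 9 × 0.4857 / (1 + 8 × 0.4857)
  = 4.3713 / 4.8856 = 0.89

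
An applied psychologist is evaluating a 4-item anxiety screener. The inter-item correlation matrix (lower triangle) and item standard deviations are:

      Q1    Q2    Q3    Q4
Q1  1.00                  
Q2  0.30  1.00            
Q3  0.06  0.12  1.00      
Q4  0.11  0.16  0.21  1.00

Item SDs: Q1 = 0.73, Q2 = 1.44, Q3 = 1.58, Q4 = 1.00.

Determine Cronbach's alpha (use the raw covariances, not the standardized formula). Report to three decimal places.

Σσ²ᵢ = 0.73² + 1.44² + 1.58² + 1.00² = 6.1029
Covariances σ_ij = r_ij · s_i · s_j:
  σ(Q1,Q2) = 0.30 × 0.73 × 1.44 = 0.3154
  σ(Q1,Q3) = 0.06 × 0.73 × 1.58 = 0.0692
  σ(Q1,Q4) = 0.11 × 0.73 × 1.00 = 0.0803
  σ(Q2,Q3) = 0.12 × 1.44 × 1.58 = 0.2730
  σ(Q2,Q4) = 0.16 × 1.44 × 1.00 = 0.2304
  σ(Q3,Q4) = 0.21 × 1.58 × 1.00 = 0.3318
σ²_T = Σσ²ᵢ + 2·Σσ_ij = 6.1029 + 2 × 1.3001 = 8.7031
α = (4/3)·(1 − 6.1029/8.7031) = 0.398

Cronbach's alpha = 0.398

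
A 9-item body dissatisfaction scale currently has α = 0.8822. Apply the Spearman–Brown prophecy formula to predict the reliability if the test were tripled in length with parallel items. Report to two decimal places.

Length factor m = 3
α' = m·α / (1 + (m−1)·α)
   = 3 × 0.8822 / (1 + (3 − 1) × 0.8822)
   = 2.6466 / 2.7644 = 0.96

predicted reliability = 0.96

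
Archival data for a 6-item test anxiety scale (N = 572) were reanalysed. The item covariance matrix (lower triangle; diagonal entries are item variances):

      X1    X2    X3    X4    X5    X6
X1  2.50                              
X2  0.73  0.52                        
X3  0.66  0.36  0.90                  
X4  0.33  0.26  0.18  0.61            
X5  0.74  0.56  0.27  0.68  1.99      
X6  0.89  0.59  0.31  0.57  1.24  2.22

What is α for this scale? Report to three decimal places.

α = 0.788

Σσ²ᵢ = 2.50 + 0.52 + 0.90 + 0.61 + 1.99 + 2.22 = 8.74
Σ_{i<j} σ_ij = 8.37
total variance = 8.74 + 2 × 8.37 = 25.48
α = (k/(k−1))·(1 − Σσ²ᵢ/total variance) = (6/5)·(1 − 8.74/25.48) = 0.788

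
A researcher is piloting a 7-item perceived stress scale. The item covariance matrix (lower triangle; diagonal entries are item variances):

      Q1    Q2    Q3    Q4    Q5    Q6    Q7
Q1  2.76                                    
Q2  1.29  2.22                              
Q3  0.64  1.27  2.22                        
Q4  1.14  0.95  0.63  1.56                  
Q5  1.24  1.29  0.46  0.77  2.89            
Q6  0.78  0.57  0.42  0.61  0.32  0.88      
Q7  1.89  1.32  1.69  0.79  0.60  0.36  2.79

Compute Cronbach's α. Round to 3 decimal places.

sum of item variances = 2.76 + 2.22 + 2.22 + 1.56 + 2.89 + 0.88 + 2.79 = 15.32
Sum of the distinct covariances = 19.03
Var(T) = 15.32 + 2 × 19.03 = 53.38
α = (k/(k−1))·(1 − sum of item variances/Var(T)) = (7/6)·(1 − 15.32/53.38) = 0.832

Cronbach's α = 0.832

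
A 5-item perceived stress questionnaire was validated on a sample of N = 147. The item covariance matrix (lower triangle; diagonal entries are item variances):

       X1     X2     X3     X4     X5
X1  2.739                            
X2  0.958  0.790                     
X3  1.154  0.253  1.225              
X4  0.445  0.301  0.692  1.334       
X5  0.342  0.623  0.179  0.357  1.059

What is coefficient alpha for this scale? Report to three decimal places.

ΣVar(i) = 2.739 + 0.790 + 1.225 + 1.334 + 1.059 = 7.147
Sum of off-diagonal covariances = 5.304
total variance = 7.147 + 2 × 5.304 = 17.755
α = (k/(k−1))·(1 − ΣVar(i)/total variance) = (5/4)·(1 − 7.147/17.755) = 0.747

coefficient alpha = 0.747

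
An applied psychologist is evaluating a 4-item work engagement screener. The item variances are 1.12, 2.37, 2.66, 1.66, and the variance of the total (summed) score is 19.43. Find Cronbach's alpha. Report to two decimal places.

Σσᵢ² = 1.12 + 2.37 + 2.66 + 1.66 = 7.81
α = (k/(k−1))·(1 − Σσᵢ²/σ²_T) = (4/3)·(1 − 7.81/19.43) = 0.80

α = 0.80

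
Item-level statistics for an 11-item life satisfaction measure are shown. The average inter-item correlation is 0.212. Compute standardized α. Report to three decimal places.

Standardized α = k·r̄ / (1 + (k−1)·r̄) = 11 × 0.212 / (1 + 10 × 0.212)
  = 2.3320 / 3.1200 = 0.747

standardized α = 0.747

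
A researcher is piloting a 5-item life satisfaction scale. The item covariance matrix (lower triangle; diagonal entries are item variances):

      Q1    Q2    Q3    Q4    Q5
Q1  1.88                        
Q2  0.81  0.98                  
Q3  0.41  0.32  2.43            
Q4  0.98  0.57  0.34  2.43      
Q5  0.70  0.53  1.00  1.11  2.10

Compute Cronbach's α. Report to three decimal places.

α = 0.725

Σσ²ᵢ = 1.88 + 0.98 + 2.43 + 2.43 + 2.10 = 9.82
Sum of off-diagonal covariances = 6.77
σ²_total = 9.82 + 2 × 6.77 = 23.36
α = (k/(k−1))·(1 − Σσ²ᵢ/σ²_total) = (5/4)·(1 − 9.82/23.36) = 0.725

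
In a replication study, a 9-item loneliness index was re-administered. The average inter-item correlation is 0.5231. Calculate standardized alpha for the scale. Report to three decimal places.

standardized alpha = 0.908

Standardized α = k·r̄ / (1 + (k−1)·r̄) = 9 × 0.5231 / (1 + 8 × 0.5231)
  = 4.7079 / 5.1848 = 0.908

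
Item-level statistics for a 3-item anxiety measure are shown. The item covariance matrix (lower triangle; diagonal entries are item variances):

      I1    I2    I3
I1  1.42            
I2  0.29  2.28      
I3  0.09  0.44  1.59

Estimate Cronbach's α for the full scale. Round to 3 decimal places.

Σσ²ᵢ = 1.42 + 2.28 + 1.59 = 5.29
Sum of off-diagonal covariances = 0.82
σ²_T = 5.29 + 2 × 0.82 = 6.93
α = (k/(k−1))·(1 − Σσ²ᵢ/σ²_T) = (3/2)·(1 − 5.29/6.93) = 0.355

Cronbach's α = 0.355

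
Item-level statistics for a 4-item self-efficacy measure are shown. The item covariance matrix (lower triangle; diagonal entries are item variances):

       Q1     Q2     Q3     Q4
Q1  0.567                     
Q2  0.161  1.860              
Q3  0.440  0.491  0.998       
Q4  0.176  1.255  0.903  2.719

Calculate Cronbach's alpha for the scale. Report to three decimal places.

Σσᵢ² = 0.567 + 1.860 + 0.998 + 2.719 = 6.144
Sum of the distinct covariances = 3.426
σ²_T = 6.144 + 2 × 3.426 = 12.996
α = (k/(k−1))·(1 − Σσᵢ²/σ²_T) = (4/3)·(1 − 6.144/12.996) = 0.703

Cronbach's alpha = 0.703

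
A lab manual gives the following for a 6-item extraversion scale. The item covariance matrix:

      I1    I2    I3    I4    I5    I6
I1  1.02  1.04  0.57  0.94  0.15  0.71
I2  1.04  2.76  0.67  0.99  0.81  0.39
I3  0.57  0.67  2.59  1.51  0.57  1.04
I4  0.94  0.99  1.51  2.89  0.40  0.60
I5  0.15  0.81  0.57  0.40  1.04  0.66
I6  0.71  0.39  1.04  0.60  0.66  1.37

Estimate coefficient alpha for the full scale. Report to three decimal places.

coefficient alpha = 0.785

Σσ²ᵢ = 1.02 + 2.76 + 2.59 + 2.89 + 1.04 + 1.37 = 11.67
Sum of off-diagonal covariances = 11.05
σ²_total = 11.67 + 2 × 11.05 = 33.77
α = (k/(k−1))·(1 − Σσ²ᵢ/σ²_total) = (6/5)·(1 − 11.67/33.77) = 0.785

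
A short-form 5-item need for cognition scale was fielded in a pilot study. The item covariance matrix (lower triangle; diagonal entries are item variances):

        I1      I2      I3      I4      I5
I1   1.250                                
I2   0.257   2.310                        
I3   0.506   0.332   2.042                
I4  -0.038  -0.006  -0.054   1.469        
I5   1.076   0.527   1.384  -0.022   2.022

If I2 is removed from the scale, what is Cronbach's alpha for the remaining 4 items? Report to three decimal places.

Remaining items: I1, I3, I4, I5 (k = 4).
ΣVar(i) = 1.250 + 2.042 + 1.469 + 2.022 = 6.783
Var(T) = 6.783 + 2 × 2.852 = 12.487
α (item deleted) = (4/3)·(1 − 6.783/12.487) = 0.609

Cronbach's alpha = 0.609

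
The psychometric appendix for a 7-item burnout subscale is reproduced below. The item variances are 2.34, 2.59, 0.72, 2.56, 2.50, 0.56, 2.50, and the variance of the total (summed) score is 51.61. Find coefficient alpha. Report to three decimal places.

coefficient alpha = 0.855

Σσ²ᵢ = 2.34 + 2.59 + 0.72 + 2.56 + 2.50 + 0.56 + 2.50 = 13.77
α = (k/(k−1))·(1 − Σσ²ᵢ/σ²_T) = (7/6)·(1 − 13.77/51.61) = 0.855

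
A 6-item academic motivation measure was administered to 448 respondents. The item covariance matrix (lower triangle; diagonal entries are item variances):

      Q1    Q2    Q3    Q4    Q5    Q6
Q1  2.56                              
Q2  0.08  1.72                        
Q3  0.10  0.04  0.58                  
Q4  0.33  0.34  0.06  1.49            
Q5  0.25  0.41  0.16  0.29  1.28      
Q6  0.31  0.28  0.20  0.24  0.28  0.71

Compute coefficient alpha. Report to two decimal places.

α = 0.54

sum of item variances = 2.56 + 1.72 + 0.58 + 1.49 + 1.28 + 0.71 = 8.34
Σ_{i<j} σ_ij = 3.37
total variance = 8.34 + 2 × 3.37 = 15.08
α = (k/(k−1))·(1 − sum of item variances/total variance) = (6/5)·(1 − 8.34/15.08) = 0.54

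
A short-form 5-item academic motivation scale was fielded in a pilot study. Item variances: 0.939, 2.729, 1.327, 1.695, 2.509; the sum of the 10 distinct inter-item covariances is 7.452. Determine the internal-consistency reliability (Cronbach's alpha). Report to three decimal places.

Cronbach's alpha = 0.773

Σσᵢ² = 0.939 + 2.729 + 1.327 + 1.695 + 2.509 = 9.199
Sum of distinct covariances = 7.452
Var(T) = Σσᵢ² + 2·Σcov = 9.199 + 2 × 7.452 = 24.103
α = (5/4)·(1 − 9.199/24.103) = 0.773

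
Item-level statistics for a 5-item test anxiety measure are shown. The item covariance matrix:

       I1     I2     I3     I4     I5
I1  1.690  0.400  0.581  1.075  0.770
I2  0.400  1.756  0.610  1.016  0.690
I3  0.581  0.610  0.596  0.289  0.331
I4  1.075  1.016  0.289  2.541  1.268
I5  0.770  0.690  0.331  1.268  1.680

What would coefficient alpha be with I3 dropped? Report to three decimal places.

coefficient alpha = 0.769

Remaining items: I1, I2, I4, I5 (k = 4).
sum of item variances = 1.690 + 1.756 + 2.541 + 1.680 = 7.667
Var(T) = 7.667 + 2 × 5.219 = 18.105
α (item deleted) = (4/3)·(1 − 7.667/18.105) = 0.769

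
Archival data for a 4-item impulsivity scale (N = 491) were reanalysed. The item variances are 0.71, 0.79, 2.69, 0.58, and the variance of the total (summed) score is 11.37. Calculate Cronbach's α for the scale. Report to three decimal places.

Cronbach's α = 0.774

sum of item variances = 0.71 + 0.79 + 2.69 + 0.58 = 4.77
α = (k/(k−1))·(1 − sum of item variances/Var(T)) = (4/3)·(1 − 4.77/11.37) = 0.774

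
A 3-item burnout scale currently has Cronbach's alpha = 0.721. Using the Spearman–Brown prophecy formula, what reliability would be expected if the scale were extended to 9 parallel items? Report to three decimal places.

predicted reliability = 0.886

Length factor m = 9/3 = 3.0000
α' = m·α / (1 + (m−1)·α)
   = 9/3 × 0.721 / (1 + (9/3 − 1) × 0.721)
   = 2.1630 / 2.4420 = 0.886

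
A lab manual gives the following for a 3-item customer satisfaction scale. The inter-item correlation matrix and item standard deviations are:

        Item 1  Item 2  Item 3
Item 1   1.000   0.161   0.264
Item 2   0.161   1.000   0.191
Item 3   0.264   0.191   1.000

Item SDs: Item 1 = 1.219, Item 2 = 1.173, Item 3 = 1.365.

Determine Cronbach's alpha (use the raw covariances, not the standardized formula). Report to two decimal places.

Σσ²ᵢ = 1.219² + 1.173² + 1.365² = 4.7251
Covariances σ_ij = r_ij · s_i · s_j:
  σ(Item 1,Item 2) = 0.161 × 1.219 × 1.173 = 0.2302
  σ(Item 1,Item 3) = 0.264 × 1.219 × 1.365 = 0.4393
  σ(Item 2,Item 3) = 0.191 × 1.173 × 1.365 = 0.3058
σ²_T = Σσ²ᵢ + 2·Σσ_ij = 4.7251 + 2 × 0.9753 = 6.6757
α = (3/2)·(1 − 4.7251/6.6757) = 0.44

α = 0.44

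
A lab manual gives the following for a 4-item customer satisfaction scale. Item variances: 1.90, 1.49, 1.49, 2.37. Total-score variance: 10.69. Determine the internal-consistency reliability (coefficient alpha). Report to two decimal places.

α = 0.43

Σσ²ᵢ = 1.90 + 1.49 + 1.49 + 2.37 = 7.25
α = (k/(k−1))·(1 − Σσ²ᵢ/total variance) = (4/3)·(1 − 7.25/10.69) = 0.43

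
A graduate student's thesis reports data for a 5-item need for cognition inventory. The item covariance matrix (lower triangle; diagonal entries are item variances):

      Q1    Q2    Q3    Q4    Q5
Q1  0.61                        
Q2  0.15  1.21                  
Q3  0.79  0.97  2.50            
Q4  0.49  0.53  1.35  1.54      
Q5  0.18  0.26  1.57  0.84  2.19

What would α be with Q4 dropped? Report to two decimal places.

Remaining items: Q1, Q2, Q3, Q5 (k = 4).
ΣVar(i) = 0.61 + 1.21 + 2.50 + 2.19 = 6.51
σ²_total = 6.51 + 2 × 3.92 = 14.35
α (item deleted) = (4/3)·(1 − 6.51/14.35) = 0.73

α = 0.73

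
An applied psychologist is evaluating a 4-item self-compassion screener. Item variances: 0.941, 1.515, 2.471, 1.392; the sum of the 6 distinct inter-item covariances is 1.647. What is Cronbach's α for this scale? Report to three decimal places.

ΣVar(i) = 0.941 + 1.515 + 2.471 + 1.392 = 6.319
Sum of distinct covariances = 1.647
total variance = ΣVar(i) + 2·Σcov = 6.319 + 2 × 1.647 = 9.613
α = (4/3)·(1 − 6.319/9.613) = 0.457

Cronbach's α = 0.457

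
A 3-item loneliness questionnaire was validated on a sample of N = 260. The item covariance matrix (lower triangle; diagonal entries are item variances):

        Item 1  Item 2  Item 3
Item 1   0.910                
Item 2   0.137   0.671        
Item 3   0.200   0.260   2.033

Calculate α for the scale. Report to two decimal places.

α = 0.37

Σσᵢ² = 0.910 + 0.671 + 2.033 = 3.614
Σ_{i<j} σ_ij = 0.597
total variance = 3.614 + 2 × 0.597 = 4.808
α = (k/(k−1))·(1 − Σσᵢ²/total variance) = (3/2)·(1 − 3.614/4.808) = 0.37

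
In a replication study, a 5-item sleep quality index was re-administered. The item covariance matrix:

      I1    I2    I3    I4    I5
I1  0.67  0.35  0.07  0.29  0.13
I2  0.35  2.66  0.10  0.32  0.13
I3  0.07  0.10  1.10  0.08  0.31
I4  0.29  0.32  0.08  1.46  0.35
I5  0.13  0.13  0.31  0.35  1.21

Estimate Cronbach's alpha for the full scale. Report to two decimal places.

Cronbach's alpha = 0.47

ΣVar(i) = 0.67 + 2.66 + 1.10 + 1.46 + 1.21 = 7.10
Sum of the distinct covariances = 2.13
σ²_total = 7.10 + 2 × 2.13 = 11.36
α = (k/(k−1))·(1 − ΣVar(i)/σ²_total) = (5/4)·(1 − 7.10/11.36) = 0.47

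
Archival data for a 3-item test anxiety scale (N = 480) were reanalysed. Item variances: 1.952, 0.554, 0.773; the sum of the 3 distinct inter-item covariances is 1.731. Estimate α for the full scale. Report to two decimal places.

α = 0.77

Σσ²ᵢ = 1.952 + 0.554 + 0.773 = 3.279
Sum of distinct covariances = 1.731
Var(T) = Σσ²ᵢ + 2·Σcov = 3.279 + 2 × 1.731 = 6.741
α = (3/2)·(1 − 3.279/6.741) = 0.77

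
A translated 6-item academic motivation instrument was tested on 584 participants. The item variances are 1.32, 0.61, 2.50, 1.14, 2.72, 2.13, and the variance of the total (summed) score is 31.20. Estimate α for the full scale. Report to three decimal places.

α = 0.799

ΣVar(i) = 1.32 + 0.61 + 2.50 + 1.14 + 2.72 + 2.13 = 10.42
α = (k/(k−1))·(1 − ΣVar(i)/Var(T)) = (6/5)·(1 − 10.42/31.20) = 0.799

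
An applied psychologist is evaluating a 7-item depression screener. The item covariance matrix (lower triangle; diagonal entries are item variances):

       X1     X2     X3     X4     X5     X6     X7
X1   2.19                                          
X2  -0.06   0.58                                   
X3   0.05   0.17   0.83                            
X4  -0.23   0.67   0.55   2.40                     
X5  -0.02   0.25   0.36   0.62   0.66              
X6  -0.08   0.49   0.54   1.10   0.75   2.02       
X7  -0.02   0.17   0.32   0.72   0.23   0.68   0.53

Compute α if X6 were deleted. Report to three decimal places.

Remaining items: X1, X2, X3, X4, X5, X7 (k = 6).
sum of item variances = 2.19 + 0.58 + 0.83 + 2.40 + 0.66 + 0.53 = 7.19
Var(T) = 7.19 + 2 × 3.78 = 14.75
α (item deleted) = (6/5)·(1 − 7.19/14.75) = 0.615

α = 0.615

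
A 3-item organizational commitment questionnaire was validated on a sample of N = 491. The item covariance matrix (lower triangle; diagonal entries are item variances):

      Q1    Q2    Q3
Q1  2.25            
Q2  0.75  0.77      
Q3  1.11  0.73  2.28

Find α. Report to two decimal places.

ΣVar(i) = 2.25 + 0.77 + 2.28 = 5.30
Sum of the distinct covariances = 2.59
σ²_T = 5.30 + 2 × 2.59 = 10.48
α = (k/(k−1))·(1 − ΣVar(i)/σ²_T) = (3/2)·(1 − 5.30/10.48) = 0.74

α = 0.74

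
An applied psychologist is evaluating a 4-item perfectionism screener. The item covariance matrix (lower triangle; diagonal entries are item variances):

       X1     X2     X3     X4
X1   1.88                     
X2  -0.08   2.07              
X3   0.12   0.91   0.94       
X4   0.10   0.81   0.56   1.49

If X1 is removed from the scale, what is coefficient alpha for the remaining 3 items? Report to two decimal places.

Remaining items: X2, X3, X4 (k = 3).
sum of item variances = 2.07 + 0.94 + 1.49 = 4.50
Var(T) = 4.50 + 2 × 2.28 = 9.06
α (item deleted) = (3/2)·(1 − 4.50/9.06) = 0.75

α = 0.75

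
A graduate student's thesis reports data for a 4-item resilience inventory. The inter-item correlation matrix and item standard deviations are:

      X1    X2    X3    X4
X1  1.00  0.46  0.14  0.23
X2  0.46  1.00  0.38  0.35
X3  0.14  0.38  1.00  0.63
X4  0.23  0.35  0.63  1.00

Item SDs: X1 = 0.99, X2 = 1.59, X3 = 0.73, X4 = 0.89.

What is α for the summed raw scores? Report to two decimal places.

Σσ²ᵢ = 0.99² + 1.59² + 0.73² + 0.89² = 4.8332
Covariances σ_ij = r_ij · s_i · s_j:
  σ(X1,X2) = 0.46 × 0.99 × 1.59 = 0.7241
  σ(X1,X3) = 0.14 × 0.99 × 0.73 = 0.1012
  σ(X1,X4) = 0.23 × 0.99 × 0.89 = 0.2027
  σ(X2,X3) = 0.38 × 1.59 × 0.73 = 0.4411
  σ(X2,X4) = 0.35 × 1.59 × 0.89 = 0.4953
  σ(X3,X4) = 0.63 × 0.73 × 0.89 = 0.4093
σ²_T = Σσ²ᵢ + 2·Σσ_ij = 4.8332 + 2 × 2.3737 = 9.5806
α = (4/3)·(1 − 4.8332/9.5806) = 0.66

α = 0.66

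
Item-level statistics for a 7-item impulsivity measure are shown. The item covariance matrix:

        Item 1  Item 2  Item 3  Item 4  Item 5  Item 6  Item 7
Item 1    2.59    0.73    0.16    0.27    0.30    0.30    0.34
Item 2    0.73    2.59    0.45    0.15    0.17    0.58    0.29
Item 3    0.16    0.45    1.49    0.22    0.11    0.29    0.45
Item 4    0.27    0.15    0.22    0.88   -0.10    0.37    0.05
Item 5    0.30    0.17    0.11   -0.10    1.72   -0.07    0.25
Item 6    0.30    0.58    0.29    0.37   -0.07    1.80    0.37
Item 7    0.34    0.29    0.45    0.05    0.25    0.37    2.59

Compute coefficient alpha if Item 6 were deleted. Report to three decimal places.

coefficient alpha = 0.472

Remaining items: Item 1, Item 2, Item 3, Item 4, Item 5, Item 7 (k = 6).
sum of item variances = 2.59 + 2.59 + 1.49 + 0.88 + 1.72 + 2.59 = 11.86
σ²_total = 11.86 + 2 × 3.84 = 19.54
α (item deleted) = (6/5)·(1 − 11.86/19.54) = 0.472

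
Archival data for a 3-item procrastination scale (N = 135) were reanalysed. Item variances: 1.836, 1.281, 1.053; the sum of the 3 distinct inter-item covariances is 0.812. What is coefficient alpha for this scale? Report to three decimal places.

Σσ²ᵢ = 1.836 + 1.281 + 1.053 = 4.170
Sum of distinct covariances = 0.812
σ²_total = Σσ²ᵢ + 2·Σcov = 4.170 + 2 × 0.812 = 5.794
α = (3/2)·(1 − 4.170/5.794) = 0.420

coefficient alpha = 0.420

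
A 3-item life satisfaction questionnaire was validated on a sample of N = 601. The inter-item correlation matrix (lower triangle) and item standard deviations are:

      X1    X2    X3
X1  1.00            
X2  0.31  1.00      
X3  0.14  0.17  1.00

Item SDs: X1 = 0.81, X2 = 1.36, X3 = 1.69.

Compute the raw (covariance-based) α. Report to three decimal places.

Σσ²ᵢ = 0.81² + 1.36² + 1.69² = 5.3618
Covariances σ_ij = r_ij · s_i · s_j:
  σ(X1,X2) = 0.31 × 0.81 × 1.36 = 0.3415
  σ(X1,X3) = 0.14 × 0.81 × 1.69 = 0.1916
  σ(X2,X3) = 0.17 × 1.36 × 1.69 = 0.3907
σ²_T = Σσ²ᵢ + 2·Σσ_ij = 5.3618 + 2 × 0.9238 = 7.2094
α = (3/2)·(1 − 5.3618/7.2094) = 0.384

α = 0.384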